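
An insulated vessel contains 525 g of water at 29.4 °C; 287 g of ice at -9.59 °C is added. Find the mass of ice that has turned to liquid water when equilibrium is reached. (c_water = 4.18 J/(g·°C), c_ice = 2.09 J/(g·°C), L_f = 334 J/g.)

m_melted ≈ 176 g

Heat available from the water dropping to 0 °C: 525·4.18·29.4 = 64518 J.
Of that, 287·2.09·9.59 = 5752.4 J goes to bring the ice to 0 °C, leaving 58766 J.
Fully melting the ice requires m_ice L_f = 287·334 = 95858 J.
Since 58766 < 95858 J, not all the ice melts; equilibrium is at 0 °C.
m_melted·334 = 58766  ⇒  m_melted ≈ 175.9 g.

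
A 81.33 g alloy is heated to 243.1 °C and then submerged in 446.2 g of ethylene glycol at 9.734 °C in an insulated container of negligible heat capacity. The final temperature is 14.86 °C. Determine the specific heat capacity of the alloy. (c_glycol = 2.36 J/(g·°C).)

Heat lost by the alloy = heat gained by the glycol:
81.33·c·(243.1 − 14.86) = 446.2·2.36·(14.86 − 9.734)
18563 c = 5397.8  ⇒  c ≈ 0.2908 J/(g·°C)

c ≈ 0.291 J/(g·°C)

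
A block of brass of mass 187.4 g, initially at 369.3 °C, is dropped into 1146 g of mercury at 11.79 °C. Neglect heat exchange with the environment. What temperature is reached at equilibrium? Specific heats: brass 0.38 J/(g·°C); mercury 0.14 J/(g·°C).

T_f ≈ 121.7 °C

|Q_brass| = |Q_mercury|:
187.4·0.38·(369.3 − T) = 1146·0.14·(T − 11.79)
71.21(369.3 − T) = 160.44(T − 11.79)
231.65 T = 28190  ⇒  T ≈ 121.69 °C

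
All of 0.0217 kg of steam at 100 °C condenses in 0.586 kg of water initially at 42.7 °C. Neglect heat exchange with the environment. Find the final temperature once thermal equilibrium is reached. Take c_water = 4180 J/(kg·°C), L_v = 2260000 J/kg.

T_f ≈ 64.1 °C

Conservation of energy gives ΣQ = 0:
latent heat released on condensation: 0.0217·2260000 = 49042; condensate cools 100→T: 0.0217·4180·(T − 100) = 90.71(T − 100); original water: 2449.5(T − 42.7)
2540.2 T = 49042 + 9070.6 + 104593 = 162705
T ≈ 64.05 °C — below 100 °C, confirming all the steam condensed.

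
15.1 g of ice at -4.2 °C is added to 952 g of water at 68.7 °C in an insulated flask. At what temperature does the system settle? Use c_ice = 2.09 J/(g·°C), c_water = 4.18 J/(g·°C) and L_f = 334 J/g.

Setting the total heat transfer to zero:
warm ice to 0 °C: 15.1×2.09×(0 − (-4.2)) = 132.55
  latent heat to melt: 15.1×334 = 5043.4
  warm the meltwater: 63.12 T
  water: 3979.4(T − 68.7)
4042.5 T = 273382 − 5175.9 = 268206
T ≈ 66.35 °C — above 0 °C, consistent with complete melting.

T_f ≈ 66.3 °C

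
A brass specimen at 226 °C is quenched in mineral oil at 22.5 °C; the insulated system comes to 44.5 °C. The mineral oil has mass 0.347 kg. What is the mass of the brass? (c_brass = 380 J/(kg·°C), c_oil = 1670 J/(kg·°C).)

|Q_brass| = |Q_oil|:
m·380·(226 − 44.5) = 0.347·1670·(44.5 − 22.5)
68970 m = 12749  ⇒  m ≈ 0.1848 kg

m ≈ 0.185 kg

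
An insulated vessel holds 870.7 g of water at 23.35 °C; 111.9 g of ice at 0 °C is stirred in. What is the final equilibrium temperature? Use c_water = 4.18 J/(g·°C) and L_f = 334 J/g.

T_f ≈ 11.6 °C

Heat gained plus heat lost sum to zero:
latent heat to melt: 111.9×334 = 37375; meltwater 0→T: 111.9×4.18×T = 467.74 T; water: 3639.5(T − 23.35)
4107.3 T = 84983 − 37375 = 47608
T ≈ 11.59 °C — above 0 °C, consistent with complete melting.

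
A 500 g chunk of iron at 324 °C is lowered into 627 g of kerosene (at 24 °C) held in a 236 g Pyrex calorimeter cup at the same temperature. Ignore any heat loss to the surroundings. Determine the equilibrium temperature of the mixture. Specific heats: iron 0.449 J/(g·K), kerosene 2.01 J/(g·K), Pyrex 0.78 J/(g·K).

T_f ≈ 64.4 °C

Net heat exchanged in the isolated system is zero:
500·0.449·(T − 324) + 627·2.01·(T − 24) + 236·0.78·(T − 24) = 0
224.5(T − 324) + 1260.3(T − 24) + 184.08(T − 24) = 0
(224.5 + 1260.3 + 184.08) T = 224.5·324 + 1260.3·24 + 184.08·24
T = 107402/1668.8 ≈ 64.36 °C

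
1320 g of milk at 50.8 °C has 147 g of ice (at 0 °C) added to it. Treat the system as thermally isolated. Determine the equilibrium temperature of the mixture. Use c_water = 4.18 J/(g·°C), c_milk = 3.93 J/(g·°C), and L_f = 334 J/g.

T_f ≈ 37.0 °C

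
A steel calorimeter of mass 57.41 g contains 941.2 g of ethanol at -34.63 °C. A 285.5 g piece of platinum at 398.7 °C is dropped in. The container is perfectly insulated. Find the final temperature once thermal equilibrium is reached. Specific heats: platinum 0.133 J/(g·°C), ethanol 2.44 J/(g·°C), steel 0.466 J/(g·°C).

T_f ≈ -27.7 °C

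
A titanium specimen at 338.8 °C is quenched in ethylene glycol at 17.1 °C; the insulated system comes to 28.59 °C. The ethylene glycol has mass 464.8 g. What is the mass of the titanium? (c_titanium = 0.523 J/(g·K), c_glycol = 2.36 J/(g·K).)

m ≈ 77.7 g

Let T be the final temperature. ΣQ_i = 0:
m·0.523·(28.59 − 338.8) + 464.8·2.36·(28.59 − 17.1) = 0
-162.24 m = -12604
m = -12604/-162.24 ≈ 77.69 g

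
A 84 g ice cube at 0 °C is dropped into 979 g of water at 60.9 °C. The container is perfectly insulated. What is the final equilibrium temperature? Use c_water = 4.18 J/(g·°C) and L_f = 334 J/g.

T_f ≈ 49.8 °C

Setting the total heat transfer to zero:
melt ice: 84×334 = 28056
  warm the meltwater: 351.12 T
  water: 4092.2(T − 60.9)
4443.3 T = 249216 − 28056 = 221160
T ≈ 49.77 °C — above 0 °C, consistent with complete melting.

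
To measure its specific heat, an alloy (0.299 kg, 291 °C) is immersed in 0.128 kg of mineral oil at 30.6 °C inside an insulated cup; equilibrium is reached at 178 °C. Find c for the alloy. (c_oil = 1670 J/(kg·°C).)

c ≈ 933 J/(kg·°C)

Setting the total heat transfer to zero:
0.299·c·(178 − 291) + 0.128·1670·(178 − 30.6) = 0
-33.79 c = -31508
c = -31508/-33.79 ≈ 932.6 J/(kg·°C)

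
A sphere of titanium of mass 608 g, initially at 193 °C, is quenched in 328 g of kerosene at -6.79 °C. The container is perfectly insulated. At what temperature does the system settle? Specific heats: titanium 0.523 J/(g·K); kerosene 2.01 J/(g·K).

Conservation of energy gives ΣQ = 0:
608×0.523×(T − 193) + 328×2.01×(T − (-6.79)) = 0
317.98(T − 193) + 659.28(T − (-6.79)) = 0
(317.98 + 659.28) T = 317.98×193 + 659.28×(-6.79)
T = 56894 / 977.26 = 58.2 °C

T_f ≈ 58.2 °C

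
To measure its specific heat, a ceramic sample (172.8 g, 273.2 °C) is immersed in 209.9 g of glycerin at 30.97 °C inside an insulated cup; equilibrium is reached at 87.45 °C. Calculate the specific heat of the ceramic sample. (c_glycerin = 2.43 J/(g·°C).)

Heat lost by the ceramic sample = heat gained by the glycerin:
172.8×c×(273.2 − 87.45) = 209.9×2.43×(87.45 − 30.97)
32098 c = 28808  ⇒  c ≈ 0.8975 J/(g·°C)

c ≈ 0.898 J/(g·°C)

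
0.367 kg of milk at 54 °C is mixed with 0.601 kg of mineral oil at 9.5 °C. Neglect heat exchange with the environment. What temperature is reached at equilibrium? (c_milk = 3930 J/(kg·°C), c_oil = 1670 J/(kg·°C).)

T_f ≈ 35.7 °C

T_f = Σ m_i c_i T_i / Σ m_i c_i:
T_f = (1442.3*54 + 1003.7*9.5) / (1442.3 + 1003.7)
    = 87420 / 2446 ≈ 35.74 °C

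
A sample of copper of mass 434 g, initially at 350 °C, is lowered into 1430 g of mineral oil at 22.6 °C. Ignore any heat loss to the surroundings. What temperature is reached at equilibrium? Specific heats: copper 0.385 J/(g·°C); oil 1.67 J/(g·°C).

With ΣQ=0 the equilibrium temperature is the m·c-weighted mean:
T_f = (167.09*350 + 2388.1*22.6) / (167.09 + 2388.1)
    = 112453 / 2555.2 ≈ 44.01 °C

T_f ≈ 44.0 °C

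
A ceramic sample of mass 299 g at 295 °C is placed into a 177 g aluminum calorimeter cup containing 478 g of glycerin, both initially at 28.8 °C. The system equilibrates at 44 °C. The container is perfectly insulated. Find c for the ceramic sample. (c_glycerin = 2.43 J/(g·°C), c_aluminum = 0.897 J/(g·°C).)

Net heat exchanged in the isolated system is zero:
299×c×(44 − 295) + 478×2.43×(44 − 28.8) + 177×0.897×(44 − 28.8) = 0
-75049 c = -20069
c = -20069/-75049 ≈ 0.2674 J/(g·°C)

c ≈ 0.267 J/(g·°C)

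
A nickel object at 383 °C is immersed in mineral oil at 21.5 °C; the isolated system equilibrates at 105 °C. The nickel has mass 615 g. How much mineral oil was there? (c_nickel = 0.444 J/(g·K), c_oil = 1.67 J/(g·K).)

Let T be the final temperature. ΣQ_i = 0:
615×0.444×(105 − 383) + m×1.67×(105 − 21.5) = 0
139.44 m = 75911
m = 75911/139.44 ≈ 544.4 g

m ≈ 544 g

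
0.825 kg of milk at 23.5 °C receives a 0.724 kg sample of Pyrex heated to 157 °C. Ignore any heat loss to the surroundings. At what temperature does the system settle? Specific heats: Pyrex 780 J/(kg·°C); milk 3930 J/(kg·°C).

Energy conservation, ΣQ = 0:
0.724*780*(T − 157) + 0.825*3930*(T − 23.5) = 0
564.72(T − 157) + 3242.2(T − 23.5) = 0
3807 T = 164854
T ≈ 43.30 °C

T_f ≈ 43.3 °C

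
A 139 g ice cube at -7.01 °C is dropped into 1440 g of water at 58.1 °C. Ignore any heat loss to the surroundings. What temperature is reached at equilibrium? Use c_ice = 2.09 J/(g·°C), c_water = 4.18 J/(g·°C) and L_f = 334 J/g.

T_f ≈ 45.6 °C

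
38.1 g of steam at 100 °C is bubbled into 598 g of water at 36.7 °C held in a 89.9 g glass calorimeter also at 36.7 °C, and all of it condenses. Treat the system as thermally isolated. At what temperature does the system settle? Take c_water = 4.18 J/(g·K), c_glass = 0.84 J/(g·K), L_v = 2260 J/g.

T_f ≈ 71.9 °C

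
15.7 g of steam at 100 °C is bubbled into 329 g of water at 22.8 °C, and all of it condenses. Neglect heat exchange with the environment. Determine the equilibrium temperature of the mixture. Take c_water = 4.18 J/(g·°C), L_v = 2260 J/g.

T_f ≈ 50.9 °C

Heat gained plus heat lost sum to zero:
latent heat released on condensation: 15.7×2260 = 35482; condensed water 100 °C→T: 65.63(T − 100); original water: 1375.2(T − 22.8)
1440.8 T = 35482 + 6562.6 + 31355 = 73400
T ≈ 50.94 °C (< 100 °C, so full condensation is consistent).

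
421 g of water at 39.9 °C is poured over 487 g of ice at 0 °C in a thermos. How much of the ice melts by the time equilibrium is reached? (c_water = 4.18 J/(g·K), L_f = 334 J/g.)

m_melted ≈ 210 g

Water can give up m c ΔT = 421×4.18×39.9 = 70215 J before reaching 0 °C.
To melt every bit of ice: 487×334 = 162658 J.
That's not enough to melt it all — equilibrium is at 0 °C with ice remaining.
m_melted×334 = 70215  ⇒  m_melted ≈ 210.2 g.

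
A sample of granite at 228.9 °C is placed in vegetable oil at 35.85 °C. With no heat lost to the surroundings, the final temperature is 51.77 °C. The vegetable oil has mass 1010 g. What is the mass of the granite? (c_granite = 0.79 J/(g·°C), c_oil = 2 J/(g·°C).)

|Q_granite| = |Q_oil|:
m·0.79·(228.9 − 51.77) = 1010·2·(51.77 − 35.85)
139.93 m = 32158  ⇒  m ≈ 229.8 g

m ≈ 230 g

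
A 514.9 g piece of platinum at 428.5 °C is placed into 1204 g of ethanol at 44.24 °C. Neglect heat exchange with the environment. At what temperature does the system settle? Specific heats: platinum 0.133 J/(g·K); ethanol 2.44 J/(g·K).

T_f ≈ 53.0 °C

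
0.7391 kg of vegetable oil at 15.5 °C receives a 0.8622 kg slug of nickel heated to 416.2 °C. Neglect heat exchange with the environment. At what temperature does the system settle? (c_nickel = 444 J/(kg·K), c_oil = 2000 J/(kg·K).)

Heat lost by the nickel equals heat gained by the oil:
0.8622*444*(416.2 − T) = 0.7391*2000*(T − 15.5)
382.82(416.2 − T) = 1478.2(T − 15.5)
1861 T = 182240  ⇒  T ≈ 97.93 °C

T_f ≈ 97.9 °C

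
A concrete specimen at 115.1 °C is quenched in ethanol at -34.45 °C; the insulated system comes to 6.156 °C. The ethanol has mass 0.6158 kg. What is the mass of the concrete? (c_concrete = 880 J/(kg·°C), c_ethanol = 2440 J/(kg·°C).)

Energy conservation, ΣQ = 0:
m·880·(6.156 − 115.1) + 0.6158·2440·(6.156 − (-34.45)) = 0
-95871 m = -61013
m = -61013/-95871 ≈ 0.6364 kg

m ≈ 0.636 kg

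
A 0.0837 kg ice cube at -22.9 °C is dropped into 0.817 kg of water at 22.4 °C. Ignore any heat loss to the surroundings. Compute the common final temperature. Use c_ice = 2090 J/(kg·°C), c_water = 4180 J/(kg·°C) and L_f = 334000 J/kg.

T_f ≈ 11.8 °C

Setting the total heat transfer to zero:
warm ice to 0 °C: 0.0837·2090·(0 − (-22.9)) = 4006
  melt ice: 0.0837·334000 = 27956
  warm the meltwater: 349.87 T
  water: 3415.1(T − 22.4)
3764.9 T = 76497 − 31962 = 44536
T ≈ 11.83 °C. Since T > 0 °C, the all-ice-melts assumption holds.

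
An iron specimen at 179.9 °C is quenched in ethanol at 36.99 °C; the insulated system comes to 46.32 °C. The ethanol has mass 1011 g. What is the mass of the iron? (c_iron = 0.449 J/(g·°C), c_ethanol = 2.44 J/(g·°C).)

Heat lost by the iron = heat gained by the ethanol:
m×0.449×(179.9 − 46.32) = 1011×2.44×(46.32 − 36.99)
59.98 m = 23016  ⇒  m ≈ 383.7 g

m ≈ 384 g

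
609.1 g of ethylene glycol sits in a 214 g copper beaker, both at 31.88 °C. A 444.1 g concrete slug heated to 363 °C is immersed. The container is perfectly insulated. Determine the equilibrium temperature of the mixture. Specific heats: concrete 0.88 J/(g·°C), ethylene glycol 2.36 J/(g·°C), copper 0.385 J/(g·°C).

Let T be the final temperature. ΣQ_i = 0:
444.1*0.88*(T − 363) + 609.1*2.36*(T − 31.88) + 214*0.385*(T − 31.88) = 0
(390.81 + 1437.5 + 82.39) T = 390.81*363 + 1437.5*31.88 + 82.39*31.88
T ≈ 99.61 °C

T_f ≈ 99.6 °C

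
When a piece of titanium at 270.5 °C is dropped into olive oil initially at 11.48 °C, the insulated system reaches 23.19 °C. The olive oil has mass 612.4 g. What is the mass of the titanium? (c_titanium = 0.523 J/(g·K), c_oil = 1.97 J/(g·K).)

Let T be the final temperature. ΣQ_i = 0:
m·0.523·(23.19 − 270.5) + 612.4·1.97·(23.19 − 11.48) = 0
-129.34 m = -14127
m = -14127/-129.34 ≈ 109.2 g

m ≈ 109 g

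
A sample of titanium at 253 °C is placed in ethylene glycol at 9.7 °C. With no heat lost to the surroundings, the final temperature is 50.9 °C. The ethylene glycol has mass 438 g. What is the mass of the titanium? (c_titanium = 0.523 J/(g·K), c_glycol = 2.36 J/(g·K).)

|Q_titanium| = |Q_glycol|:
m·0.523·(253 − 50.9) = 438·2.36·(50.9 − 9.7)
105.7 m = 42588  ⇒  m ≈ 402.9 g

m ≈ 403 g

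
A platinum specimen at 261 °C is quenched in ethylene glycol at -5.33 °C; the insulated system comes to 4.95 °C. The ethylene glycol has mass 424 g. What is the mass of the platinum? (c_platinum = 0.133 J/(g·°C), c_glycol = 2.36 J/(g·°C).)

m ≈ 302 g

|Q_platinum| = |Q_glycol|:
m·0.133·(261 − 4.95) = 424·2.36·(4.95 − (-5.33))
34.05 m = 10287  ⇒  m ≈ 302.1 g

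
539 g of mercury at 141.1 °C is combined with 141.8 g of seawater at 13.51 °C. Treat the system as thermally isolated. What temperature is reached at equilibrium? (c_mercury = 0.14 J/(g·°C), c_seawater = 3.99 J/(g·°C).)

T_f ≈ 28.5 °C

Energy conservation, ΣQ = 0:
539*0.14*(T − 141.1) + 141.8*3.99*(T − 13.51) = 0
75.46(T − 141.1) + 565.78(T − 13.51) = 0
(75.46 + 565.78) T = 75.46*141.1 + 565.78*13.51
T = 18291 / 641.24 = 28.5 °C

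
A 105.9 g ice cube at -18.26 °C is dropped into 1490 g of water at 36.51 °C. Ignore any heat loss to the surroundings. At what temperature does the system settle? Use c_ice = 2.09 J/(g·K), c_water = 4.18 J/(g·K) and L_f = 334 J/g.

T_f ≈ 28.2 °C

Taking heat into each body as positive, Σ m c ΔT = 0:
warm ice to 0 °C: 105.9·2.09·(0 − (-18.26)) = 4041.5
  melt ice: 105.9·334 = 35371
  meltwater 0→T: 105.9·4.18·T = 442.66 T
  water: 6228.2(T − 36.51)
6670.9 T = 227392 − 39412 = 187979
T ≈ 28.18 °C — above 0 °C, consistent with complete melting.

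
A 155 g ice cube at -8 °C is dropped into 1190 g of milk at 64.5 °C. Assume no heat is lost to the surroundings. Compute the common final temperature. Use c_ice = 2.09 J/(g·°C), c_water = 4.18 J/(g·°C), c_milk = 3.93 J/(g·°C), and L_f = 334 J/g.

Heat gained plus heat lost sum to zero:
ice -8→0 °C: 155×2.09×8 = 2591.6; latent heat to melt: 155×334 = 51770; meltwater 0→T: 155×4.18×T = 647.9 T; milk: 4676.7(T − 64.5)
5324.6 T = 301647 − 54362 = 247286
T ≈ 46.44 °C. Since T > 0 °C, the all-ice-melts assumption holds.

T_f ≈ 46.4 °C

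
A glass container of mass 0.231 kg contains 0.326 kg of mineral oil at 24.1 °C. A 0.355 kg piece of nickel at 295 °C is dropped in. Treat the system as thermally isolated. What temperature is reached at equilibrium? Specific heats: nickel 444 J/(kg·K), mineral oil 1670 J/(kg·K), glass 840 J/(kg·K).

T_f ≈ 71.8 °C

Heat gained plus heat lost sum to zero:
0.355·444·(T − 295) + 0.326·1670·(T − 24.1) + 0.231·840·(T − 24.1) = 0
157.62(T − 295) + 544.42(T − 24.1) + 194.04(T − 24.1) = 0
(157.62 + 544.42 + 194.04) T = 157.62·295 + 544.42·24.1 + 194.04·24.1
T = 64295 / 896.08 = 71.8 °C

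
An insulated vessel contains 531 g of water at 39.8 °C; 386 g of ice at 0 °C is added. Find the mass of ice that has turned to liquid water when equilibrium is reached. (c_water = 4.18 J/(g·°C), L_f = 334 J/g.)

Heat available from the water dropping to 0 °C: 531·4.18·39.8 = 88339 J.
To melt every bit of ice: 386·334 = 128924 J.
That's not enough to melt it all — equilibrium is at 0 °C with ice remaining.
m_melt = 88339 / L_f = 264.5 g.

m_melted ≈ 264 g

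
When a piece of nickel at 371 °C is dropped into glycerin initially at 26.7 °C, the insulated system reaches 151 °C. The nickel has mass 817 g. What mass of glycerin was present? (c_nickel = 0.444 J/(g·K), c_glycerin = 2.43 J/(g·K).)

m ≈ 264 g

|Q_nickel| = |Q_glycerin|:
817·0.444·(371 − 151) = m·2.43·(151 − 26.7)
302.05 m = 79805  ⇒  m ≈ 264.2 g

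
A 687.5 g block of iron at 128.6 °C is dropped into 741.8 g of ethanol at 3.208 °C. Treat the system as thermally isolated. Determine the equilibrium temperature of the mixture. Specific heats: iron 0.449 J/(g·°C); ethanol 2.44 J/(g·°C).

Conservation of energy gives ΣQ = 0:
687.5×0.449×(T − 128.6) + 741.8×2.44×(T − 3.208) = 0
2118.7 T = 45504
T = 45504 / 2118.7 = 21.5 °C

T_f ≈ 21.5 °C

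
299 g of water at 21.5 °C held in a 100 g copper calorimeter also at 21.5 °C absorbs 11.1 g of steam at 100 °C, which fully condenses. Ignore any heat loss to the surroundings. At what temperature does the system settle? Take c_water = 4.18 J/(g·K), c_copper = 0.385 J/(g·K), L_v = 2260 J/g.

Heat gained plus heat lost sum to zero:
steam→water at 100 °C releases m L_v = 11.1×2260 = 25086
  condensed water 100 °C→T: 46.4(T − 100)
  original water: 1249.8(T − 21.5)
  cup: 38.5(T − 21.5)
1334.7 T = 25086 + 4639.8 + 27699 = 57425
T ≈ 43.02 °C, under the boiling point, so the assumption holds.

T_f ≈ 43.0 °C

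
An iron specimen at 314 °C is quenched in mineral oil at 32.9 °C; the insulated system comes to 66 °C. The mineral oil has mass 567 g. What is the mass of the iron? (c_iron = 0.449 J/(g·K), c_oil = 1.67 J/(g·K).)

m ≈ 281 g

Setting the total heat transfer to zero:
m×0.449×(66 − 314) + 567×1.67×(66 − 32.9) = 0
-111.35 m = -31342
m = -31342/-111.35 ≈ 281.5 g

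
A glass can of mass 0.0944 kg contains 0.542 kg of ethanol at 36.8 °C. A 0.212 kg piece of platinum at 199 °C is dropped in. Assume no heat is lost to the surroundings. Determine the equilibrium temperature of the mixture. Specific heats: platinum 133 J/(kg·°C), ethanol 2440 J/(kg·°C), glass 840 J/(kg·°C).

T_f ≈ 40.0 °C

Heat gained plus heat lost sum to zero:
0.212×133×(T − 199) + 0.542×2440×(T − 36.8) + 0.0944×840×(T − 36.8) = 0
(28.2 + 1322.5 + 79.3) T = 28.2×199 + 1322.5×36.8 + 79.3×36.8
T = 57196 / 1430 = 40 °C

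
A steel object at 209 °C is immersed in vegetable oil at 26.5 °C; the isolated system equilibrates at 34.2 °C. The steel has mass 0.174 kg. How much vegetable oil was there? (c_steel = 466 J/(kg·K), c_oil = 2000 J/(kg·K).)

m ≈ 0.92 kg

Taking heat into each body as positive, Σ m c ΔT = 0:
0.174·466·(34.2 − 209) + m·2000·(34.2 − 26.5) = 0
15400 m = 14173
m = 14173/15400 ≈ 0.9204 kg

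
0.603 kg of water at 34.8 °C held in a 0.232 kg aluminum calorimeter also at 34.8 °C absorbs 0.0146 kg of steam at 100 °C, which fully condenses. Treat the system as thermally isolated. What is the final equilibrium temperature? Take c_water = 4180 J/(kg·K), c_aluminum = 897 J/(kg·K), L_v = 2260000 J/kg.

T_f ≈ 48.1 °C

Heat gained plus heat lost sum to zero:
latent heat released on condensation: 0.0146·2260000 = 32996; condensate cools 100→T: 0.0146·4180·(T − 100) = 61.03(T − 100); water warms: 0.603·4180·(T − 34.8) = 2520.5(T − 34.8); cup: 208.1(T − 34.8)
2789.7 T = 32996 + 6102.8 + 94957 = 134056
T ≈ 48.05 °C, under the boiling point, so the assumption holds.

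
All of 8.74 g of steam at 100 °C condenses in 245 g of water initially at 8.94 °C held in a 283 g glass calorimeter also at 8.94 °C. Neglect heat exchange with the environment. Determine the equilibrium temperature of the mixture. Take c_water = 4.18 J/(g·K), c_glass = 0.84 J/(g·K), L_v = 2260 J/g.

T_f ≈ 26.7 °C

Heat gained plus heat lost sum to zero:
condense steam: −8.74·2260 = −19752; condensed water 100 °C→T: 36.53(T − 100); original water: 1024.1(T − 8.94); glass cup: 283·0.84·(T − 8.94) = 237.72(T − 8.94)
1298.4 T = 19752 + 3653.3 + 11281 = 34686
T ≈ 26.72 °C — below 100 °C, confirming all the steam condensed.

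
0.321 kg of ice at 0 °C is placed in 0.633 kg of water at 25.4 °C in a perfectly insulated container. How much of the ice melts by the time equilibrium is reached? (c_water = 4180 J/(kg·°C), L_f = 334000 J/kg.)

m_melted ≈ 0.201 kg

Heat available from the water dropping to 0 °C: 0.633×4180×25.4 = 67207 J.
To melt every bit of ice: 0.321×334000 = 107214 J.
67207 J < 107214 J, so only part of the ice melts and the system sits at 0 °C.
Mass melted = 67207/334000 ≈ 0.2012 kg.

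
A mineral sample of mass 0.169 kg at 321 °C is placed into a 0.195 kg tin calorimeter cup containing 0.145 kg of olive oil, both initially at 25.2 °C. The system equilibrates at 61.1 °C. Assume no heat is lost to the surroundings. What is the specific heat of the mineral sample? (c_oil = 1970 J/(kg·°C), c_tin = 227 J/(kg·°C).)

c ≈ 270 J/(kg·°C)

Setting the total heat transfer to zero:
0.169·c·(61.1 − 321) + 0.145·1970·(61.1 − 25.2) + 0.195·227·(61.1 − 25.2) = 0
-43.92 c = -11844
c = -11844/-43.92 ≈ 269.7 J/(kg·°C)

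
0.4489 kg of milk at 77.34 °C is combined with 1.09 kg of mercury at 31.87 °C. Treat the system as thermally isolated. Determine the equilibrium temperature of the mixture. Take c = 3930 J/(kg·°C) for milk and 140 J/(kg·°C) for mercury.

T_f ≈ 73.7 °C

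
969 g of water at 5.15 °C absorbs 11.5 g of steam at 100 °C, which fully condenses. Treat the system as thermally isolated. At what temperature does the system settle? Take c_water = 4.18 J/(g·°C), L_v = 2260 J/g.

T_f ≈ 12.6 °C

Sum of m c ΔT and latent-heat terms is zero:
latent heat released on condensation: 11.5·2260 = 25990
  condensate cools 100→T: 11.5·4.18·(T − 100) = 48.07(T − 100)
  original water: 4050.4(T − 5.15)
4098.5 T = 25990 + 4807 + 20860 = 51657
T ≈ 12.60 °C — below 100 °C, confirming all the steam condensed.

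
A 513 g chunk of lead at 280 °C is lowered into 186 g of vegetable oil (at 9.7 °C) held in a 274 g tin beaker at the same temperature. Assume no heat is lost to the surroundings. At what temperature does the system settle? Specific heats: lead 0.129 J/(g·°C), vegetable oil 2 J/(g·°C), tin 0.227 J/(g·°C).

Setting the total heat transfer to zero:
513·0.129·(T − 280) + 186·2·(T − 9.7) + 274·0.227·(T − 9.7) = 0
66.18(T − 280) + 372(T − 9.7) + 62.2(T − 9.7) = 0
500.38 T = 22741
T = 22741/500.38 ≈ 45.45 °C

T_f ≈ 45.4 °C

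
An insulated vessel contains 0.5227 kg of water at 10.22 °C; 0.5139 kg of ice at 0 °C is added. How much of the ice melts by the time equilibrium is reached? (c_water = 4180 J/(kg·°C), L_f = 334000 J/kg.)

m_melted ≈ 0.0669 kg

Cooling the water to 0 °C releases 0.5227×4180×10.22 = 22330 J.
Fully melting the ice requires m_ice L_f = 0.5139×334000 = 171643 J.
22330 J < 171643 J, so only part of the ice melts and the system sits at 0 °C.
Mass melted = 22330/334000 ≈ 0.06685 kg.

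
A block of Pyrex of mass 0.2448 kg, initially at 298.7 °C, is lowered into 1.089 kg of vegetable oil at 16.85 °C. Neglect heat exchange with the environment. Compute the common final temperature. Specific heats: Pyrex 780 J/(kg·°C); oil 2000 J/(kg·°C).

T_f ≈ 39.6 °C

Setting the total heat transfer to zero:
0.2448×780×(T − 298.7) + 1.089×2000×(T − 16.85) = 0
190.94(T − 298.7) + 2178(T − 16.85) = 0
(190.94 + 2178) T = 190.94×298.7 + 2178×16.85
T = 93734/2368.9 ≈ 39.57 °C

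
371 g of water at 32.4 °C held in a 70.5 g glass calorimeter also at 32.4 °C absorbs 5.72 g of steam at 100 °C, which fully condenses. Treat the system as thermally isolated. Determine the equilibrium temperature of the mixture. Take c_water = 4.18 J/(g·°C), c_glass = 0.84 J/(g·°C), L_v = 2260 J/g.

T_f ≈ 41.3 °C

Taking heat into each body as positive, Σ m c ΔT = 0:
latent heat released on condensation: 5.72·2260 = 12927; condensate cools 100→T: 5.72·4.18·(T − 100) = 23.91(T − 100); original water: 1550.8(T − 32.4); cup: 59.22(T − 32.4)
1633.9 T = 12927 + 2391 + 52164 = 67482
T ≈ 41.30 °C (< 100 °C, so full condensation is consistent).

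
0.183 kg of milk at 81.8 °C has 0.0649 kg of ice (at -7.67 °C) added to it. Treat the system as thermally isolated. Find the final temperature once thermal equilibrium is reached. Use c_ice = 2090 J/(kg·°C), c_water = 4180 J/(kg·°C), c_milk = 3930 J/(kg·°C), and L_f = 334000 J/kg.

Let T be the final temperature. ΣQ_i = 0:
warm ice to 0 °C: 0.0649×2090×(0 − (-7.67)) = 1040.4; latent heat to melt: 0.0649×334000 = 21677; warm the meltwater: 271.28 T; milk: 719.19(T − 81.8)
990.47 T = 58830 − 22717 = 36113
T ≈ 36.46 °C — above 0 °C, consistent with complete melting.

T_f ≈ 36.5 °C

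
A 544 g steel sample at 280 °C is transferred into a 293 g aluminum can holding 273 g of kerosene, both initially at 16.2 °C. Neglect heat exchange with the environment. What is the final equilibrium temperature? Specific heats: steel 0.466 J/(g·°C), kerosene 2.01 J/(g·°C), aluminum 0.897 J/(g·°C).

T_f ≈ 79.0 °C

Setting the total heat transfer to zero:
544·0.466·(T − 280) + 273·2.01·(T − 16.2) + 293·0.897·(T − 16.2) = 0
253.5(T − 280) + 548.73(T − 16.2) + 262.82(T − 16.2) = 0
1065.1 T = 84128
T = 84128 / 1065.1 = 79 °C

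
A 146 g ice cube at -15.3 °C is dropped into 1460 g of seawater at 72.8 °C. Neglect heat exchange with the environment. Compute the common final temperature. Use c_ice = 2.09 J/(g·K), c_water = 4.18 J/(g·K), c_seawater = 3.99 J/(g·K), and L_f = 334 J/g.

T_f ≈ 57.6 °C

Net heat exchanged in the isolated system is zero:
warm ice to 0 °C: 146×2.09×(0 − (-15.3)) = 4668.6; melt ice: 146×334 = 48764; meltwater 0→T: 146×4.18×T = 610.28 T; seawater cools: 1460×3.99×(T − 72.8) = 5825.4(T − 72.8)
6435.7 T = 424089 − 53433 = 370656
T ≈ 57.59 °C. Since T > 0 °C, the all-ice-melts assumption holds.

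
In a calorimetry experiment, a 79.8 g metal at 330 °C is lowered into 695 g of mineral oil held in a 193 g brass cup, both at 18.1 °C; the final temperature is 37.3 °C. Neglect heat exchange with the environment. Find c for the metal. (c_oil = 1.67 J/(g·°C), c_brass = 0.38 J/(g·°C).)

c ≈ 1.01 J/(g·°C)

Setting the total heat transfer to zero:
79.8×c×(37.3 − 330) + 695×1.67×(37.3 − 18.1) + 193×0.38×(37.3 − 18.1) = 0
-23357 c = -23693
c = -23693/-23357 ≈ 1.014 J/(g·°C)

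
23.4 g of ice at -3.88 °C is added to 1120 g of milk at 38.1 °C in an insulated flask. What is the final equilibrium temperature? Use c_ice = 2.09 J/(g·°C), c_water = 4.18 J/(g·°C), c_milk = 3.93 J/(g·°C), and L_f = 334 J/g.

Energy balance with sensible and latent terms:
ice -3.88→0 °C: 23.4×2.09×3.88 = 189.76; fusion: m_ice L_f = 23.4×334 = 7815.6; warm the meltwater: 97.81 T; milk cools: 1120×3.93×(T − 38.1) = 4401.6(T − 38.1)
4499.4 T = 167701 − 8005.4 = 159696
T ≈ 35.49 °C. Since T > 0 °C, the all-ice-melts assumption holds.

T_f ≈ 35.5 °C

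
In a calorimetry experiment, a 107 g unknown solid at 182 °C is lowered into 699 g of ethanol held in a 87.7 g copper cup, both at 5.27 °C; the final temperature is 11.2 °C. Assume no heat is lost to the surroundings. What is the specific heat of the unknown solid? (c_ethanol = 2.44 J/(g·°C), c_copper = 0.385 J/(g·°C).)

c ≈ 0.564 J/(g·°C)

Let T be the final temperature. ΣQ_i = 0:
107×c×(11.2 − 182) + 699×2.44×(11.2 − 5.27) + 87.7×0.385×(11.2 − 5.27) = 0
-18276 c = -10314
c = -10314/-18276 ≈ 0.5644 J/(g·°C)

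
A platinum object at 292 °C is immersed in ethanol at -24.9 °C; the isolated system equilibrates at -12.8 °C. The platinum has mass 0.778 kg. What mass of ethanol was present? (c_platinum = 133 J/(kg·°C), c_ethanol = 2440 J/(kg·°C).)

m ≈ 1.07 kg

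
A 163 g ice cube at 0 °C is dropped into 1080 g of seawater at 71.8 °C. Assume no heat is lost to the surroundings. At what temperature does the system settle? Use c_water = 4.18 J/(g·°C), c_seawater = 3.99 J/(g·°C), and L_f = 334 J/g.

T_f ≈ 51.1 °C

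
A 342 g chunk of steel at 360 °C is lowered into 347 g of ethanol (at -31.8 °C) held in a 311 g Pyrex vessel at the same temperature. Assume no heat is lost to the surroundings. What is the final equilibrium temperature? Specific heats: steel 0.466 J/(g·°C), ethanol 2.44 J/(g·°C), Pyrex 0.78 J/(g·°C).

T_f ≈ 18.2 °C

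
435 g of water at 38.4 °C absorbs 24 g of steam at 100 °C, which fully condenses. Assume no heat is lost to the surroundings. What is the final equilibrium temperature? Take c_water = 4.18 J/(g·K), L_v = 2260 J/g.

Sum of m c ΔT and latent-heat terms is zero:
steam→water at 100 °C releases m L_v = 24·2260 = 54240
  condensed water 100 °C→T: 100.32(T − 100)
  water warms: 435·4.18·(T − 38.4) = 1818.3(T − 38.4)
1918.6 T = 54240 + 10032 + 69823 = 134095
T ≈ 69.89 °C, under the boiling point, so the assumption holds.

T_f ≈ 69.9 °C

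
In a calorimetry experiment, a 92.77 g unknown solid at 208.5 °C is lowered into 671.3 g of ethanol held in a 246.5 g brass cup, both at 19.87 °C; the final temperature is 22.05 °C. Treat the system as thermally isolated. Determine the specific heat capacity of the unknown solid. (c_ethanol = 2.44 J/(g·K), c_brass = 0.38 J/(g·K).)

c ≈ 0.218 J/(g·K)

Conservation of energy gives ΣQ = 0:
92.77×c×(22.05 − 208.5) + 671.3×2.44×(22.05 − 19.87) + 246.5×0.38×(22.05 − 19.87) = 0
-17297 c = -3775
c = -3775/-17297 ≈ 0.2182 J/(g·K)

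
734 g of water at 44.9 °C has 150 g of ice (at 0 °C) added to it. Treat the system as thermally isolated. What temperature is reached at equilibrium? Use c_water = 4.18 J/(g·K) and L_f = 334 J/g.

T_f ≈ 23.7 °C

Sum of m c ΔT and latent-heat terms is zero:
latent heat to melt: 150·334 = 50100
  meltwater 0→T: 150·4.18·T = 627 T
  water: 3068.1(T − 44.9)
3695.1 T = 137759 − 50100 = 87659
T ≈ 23.72 °C. Since T > 0 °C, the all-ice-melts assumption holds.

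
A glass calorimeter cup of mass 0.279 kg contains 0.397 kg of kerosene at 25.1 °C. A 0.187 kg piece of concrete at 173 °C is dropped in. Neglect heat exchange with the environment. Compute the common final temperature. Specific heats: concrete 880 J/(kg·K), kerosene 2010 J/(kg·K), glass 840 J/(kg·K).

Energy conservation, ΣQ = 0:
0.187×880×(T − 173) + 0.397×2010×(T − 25.1) + 0.279×840×(T − 25.1) = 0
164.56(T − 173) + 797.97(T − 25.1) + 234.36(T − 25.1) = 0
1196.9 T = 54380
T = 54380 / 1196.9 = 45.4 °C

T_f ≈ 45.4 °C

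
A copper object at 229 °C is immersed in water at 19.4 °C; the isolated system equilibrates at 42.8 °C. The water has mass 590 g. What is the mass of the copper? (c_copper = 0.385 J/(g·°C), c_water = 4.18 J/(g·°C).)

Taking heat into each body as positive, Σ m c ΔT = 0:
m×0.385×(42.8 − 229) + 590×4.18×(42.8 − 19.4) = 0
-71.69 m = -57709
m = -57709/-71.69 ≈ 805 g

m ≈ 805 g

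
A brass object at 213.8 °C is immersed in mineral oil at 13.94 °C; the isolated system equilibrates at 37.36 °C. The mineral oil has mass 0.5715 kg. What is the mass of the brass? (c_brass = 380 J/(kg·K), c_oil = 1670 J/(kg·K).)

Conservation of energy gives ΣQ = 0:
m×380×(37.36 − 213.8) + 0.5715×1670×(37.36 − 13.94) = 0
-67047 m = -22352
m = -22352/-67047 ≈ 0.3334 kg

m ≈ 0.333 kg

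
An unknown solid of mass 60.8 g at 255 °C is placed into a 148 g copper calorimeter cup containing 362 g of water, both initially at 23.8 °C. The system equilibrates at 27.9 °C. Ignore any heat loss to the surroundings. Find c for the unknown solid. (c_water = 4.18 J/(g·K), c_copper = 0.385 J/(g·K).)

Heat gained plus heat lost sum to zero:
60.8·c·(27.9 − 255) + 362·4.18·(27.9 − 23.8) + 148·0.385·(27.9 − 23.8) = 0
-13808 c = -6437.6
c = -6437.6/-13808 ≈ 0.4662 J/(g·K)

c ≈ 0.466 J/(g·K)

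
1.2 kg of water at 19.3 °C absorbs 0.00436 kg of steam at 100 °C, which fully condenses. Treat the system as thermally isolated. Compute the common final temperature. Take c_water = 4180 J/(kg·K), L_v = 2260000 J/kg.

Taking heat into each body as positive, Σ m c ΔT = 0:
latent heat released on condensation: 0.00436×2260000 = 9853.6; condensed water 100 °C→T: 18.22(T − 100); water warms: 1.2×4180×(T − 19.3) = 5016(T − 19.3)
5034.2 T = 9853.6 + 1822.5 + 96809 = 108485
T ≈ 21.55 °C — below 100 °C, confirming all the steam condensed.

T_f ≈ 21.5 °C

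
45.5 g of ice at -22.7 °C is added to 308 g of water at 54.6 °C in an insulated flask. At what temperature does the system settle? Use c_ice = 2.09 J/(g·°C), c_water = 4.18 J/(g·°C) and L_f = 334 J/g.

Taking heat into each body as positive, Σ m c ΔT = 0:
warm ice to 0 °C: 45.5×2.09×(0 − (-22.7)) = 2158.7
  fusion: m_ice L_f = 45.5×334 = 15197
  warm the meltwater: 190.19 T
  water: 1287.4(T − 54.6)
1477.6 T = 70294 − 17356 = 52939
T ≈ 35.83 °C. Since T > 0 °C, the all-ice-melts assumption holds.

T_f ≈ 35.8 °C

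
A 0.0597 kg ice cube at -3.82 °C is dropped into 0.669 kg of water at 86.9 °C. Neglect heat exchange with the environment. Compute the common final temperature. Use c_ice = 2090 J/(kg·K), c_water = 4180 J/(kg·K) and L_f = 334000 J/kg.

T_f ≈ 73.1 °C

Taking heat into each body as positive, Σ m c ΔT = 0:
warm ice to 0 °C: 0.0597×2090×(0 − (-3.82)) = 476.63
  melt ice: 0.0597×334000 = 19940
  warm the meltwater: 249.55 T
  water: 2796.4(T − 86.9)
3046 T = 243009 − 20416 = 222592
T ≈ 73.08 °C (positive, so assuming full melt was valid).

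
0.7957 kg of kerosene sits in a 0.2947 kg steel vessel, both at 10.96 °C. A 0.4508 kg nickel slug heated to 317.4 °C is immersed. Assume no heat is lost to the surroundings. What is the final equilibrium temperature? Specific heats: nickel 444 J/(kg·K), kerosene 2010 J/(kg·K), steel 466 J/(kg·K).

Heat gained plus heat lost sum to zero:
0.4508×444×(T − 317.4) + 0.7957×2010×(T − 10.96) + 0.2947×466×(T − 10.96) = 0
200.16(T − 317.4) + 1599.4(T − 10.96) + 137.33(T − 10.96) = 0
(200.16 + 1599.4 + 137.33) T = 200.16×317.4 + 1599.4×10.96 + 137.33×10.96
T = 82563/1936.8 ≈ 42.63 °C

T_f ≈ 42.6 °C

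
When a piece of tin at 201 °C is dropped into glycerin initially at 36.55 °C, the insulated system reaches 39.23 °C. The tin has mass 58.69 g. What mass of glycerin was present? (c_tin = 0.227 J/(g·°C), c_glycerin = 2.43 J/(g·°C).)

Conservation of energy gives ΣQ = 0:
58.69·0.227·(39.23 − 201) + m·2.43·(39.23 − 36.55) = 0
6.512 m = 2155.2
m = 2155.2/6.512 ≈ 330.9 g

m ≈ 331 g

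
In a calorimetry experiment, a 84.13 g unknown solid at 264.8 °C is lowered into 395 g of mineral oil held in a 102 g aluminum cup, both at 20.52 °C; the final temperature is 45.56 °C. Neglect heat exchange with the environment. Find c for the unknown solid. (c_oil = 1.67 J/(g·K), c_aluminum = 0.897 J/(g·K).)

c ≈ 1.02 J/(g·K)

Conservation of energy gives ΣQ = 0:
84.13×c×(45.56 − 264.8) + 395×1.67×(45.56 − 20.52) + 102×0.897×(45.56 − 20.52) = 0
-18445 c = -18809
c = -18809/-18445 ≈ 1.02 J/(g·K)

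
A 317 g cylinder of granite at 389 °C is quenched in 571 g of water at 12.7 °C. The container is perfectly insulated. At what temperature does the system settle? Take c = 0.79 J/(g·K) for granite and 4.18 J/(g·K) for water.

Taking heat into each body as positive, Σ m c ΔT = 0:
317*0.79*(T − 389) + 571*4.18*(T − 12.7) = 0
(250.43 + 2386.8) T = 250.43*389 + 2386.8*12.7
T ≈ 48.43 °C

T_f ≈ 48.4 °C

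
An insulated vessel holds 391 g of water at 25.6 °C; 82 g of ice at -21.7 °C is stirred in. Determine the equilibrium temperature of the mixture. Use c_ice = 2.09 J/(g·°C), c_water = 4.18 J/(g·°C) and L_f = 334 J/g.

Conservation of energy gives ΣQ = 0:
ice -21.7→0 °C: 82·2.09·21.7 = 3718.9
  latent heat to melt: 82·334 = 27388
  meltwater 0→T: 82·4.18·T = 342.76 T
  water cools: 391·4.18·(T − 25.6) = 1634.4(T − 25.6)
1977.1 T = 41840 − 31107 = 10733
T ≈ 5.43 °C — above 0 °C, consistent with complete melting.

T_f ≈ 5.4 °C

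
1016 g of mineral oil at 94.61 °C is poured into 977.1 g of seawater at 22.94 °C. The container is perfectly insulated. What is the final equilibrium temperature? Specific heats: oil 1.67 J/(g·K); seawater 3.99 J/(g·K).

T_f is the heat-capacity-weighted average of the initial temperatures:
T_f = (1696.7×94.61 + 3898.6×22.94) / (1696.7 + 3898.6)
    = 249961 / 5595.3 ≈ 44.67 °C

T_f ≈ 44.7 °C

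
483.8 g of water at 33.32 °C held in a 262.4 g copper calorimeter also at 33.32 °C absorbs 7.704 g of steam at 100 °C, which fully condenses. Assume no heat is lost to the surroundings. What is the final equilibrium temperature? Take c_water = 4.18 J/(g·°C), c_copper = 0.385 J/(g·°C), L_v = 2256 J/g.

T_f ≈ 42.4 °C

Energy balance with sensible and latent terms:
latent heat released on condensation: 7.704×2256 = 17380
  condensed water 100 °C→T: 32.2(T − 100)
  original water: 2022.3(T − 33.32)
  cup: 101.02(T − 33.32)
2155.5 T = 17380 + 3220.3 + 70749 = 91349
T ≈ 42.38 °C (< 100 °C, so full condensation is consistent).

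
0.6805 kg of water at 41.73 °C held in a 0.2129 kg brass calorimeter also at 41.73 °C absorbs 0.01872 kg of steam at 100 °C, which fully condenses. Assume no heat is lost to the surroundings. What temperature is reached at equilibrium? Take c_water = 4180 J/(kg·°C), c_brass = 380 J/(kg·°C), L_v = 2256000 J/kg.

Setting the total heat transfer to zero:
condense steam: −0.01872·2256000 = −42232; condensate cools 100→T: 0.01872·4180·(T − 100) = 78.25(T − 100); water warms: 0.6805·4180·(T − 41.73) = 2844.5(T − 41.73); brass cup: 0.2129·380·(T − 41.73) = 80.9(T − 41.73)
3003.6 T = 42232 + 7825 + 122077 = 172134
T ≈ 57.31 °C — below 100 °C, confirming all the steam condensed.

T_f ≈ 57.3 °C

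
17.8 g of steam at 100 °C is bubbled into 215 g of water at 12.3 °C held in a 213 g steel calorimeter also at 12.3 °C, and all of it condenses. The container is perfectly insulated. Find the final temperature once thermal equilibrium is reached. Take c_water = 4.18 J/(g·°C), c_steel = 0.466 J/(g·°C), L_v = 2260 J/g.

T_f ≈ 55.9 °C

Energy balance with sensible and latent terms:
steam→water at 100 °C releases m L_v = 17.8·2260 = 40228
  condensed water 100 °C→T: 74.4(T − 100)
  original water: 898.7(T − 12.3)
  steel cup: 213·0.466·(T − 12.3) = 99.26(T − 12.3)
1072.4 T = 40228 + 7440.4 + 12275 = 59943
T ≈ 55.90 °C (< 100 °C, so full condensation is consistent).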